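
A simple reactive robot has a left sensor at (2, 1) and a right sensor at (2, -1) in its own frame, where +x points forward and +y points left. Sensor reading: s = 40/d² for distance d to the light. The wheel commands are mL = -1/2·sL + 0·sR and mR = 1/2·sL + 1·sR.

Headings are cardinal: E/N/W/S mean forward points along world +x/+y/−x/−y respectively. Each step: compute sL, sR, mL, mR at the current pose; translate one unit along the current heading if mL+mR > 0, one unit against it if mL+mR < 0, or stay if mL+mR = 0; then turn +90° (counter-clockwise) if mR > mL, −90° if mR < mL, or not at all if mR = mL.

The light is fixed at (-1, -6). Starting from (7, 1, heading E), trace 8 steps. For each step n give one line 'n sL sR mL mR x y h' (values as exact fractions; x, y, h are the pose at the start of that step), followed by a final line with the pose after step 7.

0 10/41 5/17 -5/41 290/697 7 1 E
1 8/29 40/181 -4/29 1884/5249 8 1 N
2 20/49 4/13 -10/49 326/637 8 2 W
3 40/117 8/17 -20/117 1276/1989 7 2 S
4 10/41 5/17 -5/41 290/697 7 1 E
5 8/29 40/181 -4/29 1884/5249 8 1 N
6 20/49 4/13 -10/49 326/637 8 2 W
7 40/117 8/17 -20/117 1276/1989 7 2 S
final 7 1 E

n=0: pose=(7,1,E); sL=10/41, sR=5/17; mL=-5/41, mR=290/697; mL+mR=5/17 → advance +1; mR−mL=375/697 → turn +1·90°
n=1: pose=(8,1,N); sL=8/29, sR=40/181; mL=-4/29, mR=1884/5249; mL+mR=40/181 → advance +1; mR−mL=2608/5249 → turn +1·90°
n=2: pose=(8,2,W); sL=20/49, sR=4/13; mL=-10/49, mR=326/637; mL+mR=4/13 → advance +1; mR−mL=456/637 → turn +1·90°
n=3: pose=(7,2,S); sL=40/117, sR=8/17; mL=-20/117, mR=1276/1989; mL+mR=8/17 → advance +1; mR−mL=1616/1989 → turn +1·90°
n=4: pose=(7,1,E); sL=10/41, sR=5/17; mL=-5/41, mR=290/697; mL+mR=5/17 → advance +1; mR−mL=375/697 → turn +1·90°
n=5: pose=(8,1,N); sL=8/29, sR=40/181; mL=-4/29, mR=1884/5249; mL+mR=40/181 → advance +1; mR−mL=2608/5249 → turn +1·90°
n=6: pose=(8,2,W); sL=20/49, sR=4/13; mL=-10/49, mR=326/637; mL+mR=4/13 → advance +1; mR−mL=456/637 → turn +1·90°
n=7: pose=(7,2,S); sL=40/117, sR=8/17; mL=-20/117, mR=1276/1989; mL+mR=8/17 → advance +1; mR−mL=1616/1989 → turn +1·90°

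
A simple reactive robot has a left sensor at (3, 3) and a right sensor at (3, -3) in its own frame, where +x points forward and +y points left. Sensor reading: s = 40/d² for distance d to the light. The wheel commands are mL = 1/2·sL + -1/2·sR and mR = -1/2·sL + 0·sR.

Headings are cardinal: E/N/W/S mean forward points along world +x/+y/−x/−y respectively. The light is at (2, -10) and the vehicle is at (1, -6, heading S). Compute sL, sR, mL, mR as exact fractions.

8 40/17 48/17 -4

left sensor world pos  = (4, -9); dL² = 5
right sensor world pos = (-2, -9); dR² = 17
sL = 40/5 = 8
sR = 40/17 = 40/17
mL = 1/2·sL + -1/2·sR = 48/17
mR = -1/2·sL + 0·sR = -4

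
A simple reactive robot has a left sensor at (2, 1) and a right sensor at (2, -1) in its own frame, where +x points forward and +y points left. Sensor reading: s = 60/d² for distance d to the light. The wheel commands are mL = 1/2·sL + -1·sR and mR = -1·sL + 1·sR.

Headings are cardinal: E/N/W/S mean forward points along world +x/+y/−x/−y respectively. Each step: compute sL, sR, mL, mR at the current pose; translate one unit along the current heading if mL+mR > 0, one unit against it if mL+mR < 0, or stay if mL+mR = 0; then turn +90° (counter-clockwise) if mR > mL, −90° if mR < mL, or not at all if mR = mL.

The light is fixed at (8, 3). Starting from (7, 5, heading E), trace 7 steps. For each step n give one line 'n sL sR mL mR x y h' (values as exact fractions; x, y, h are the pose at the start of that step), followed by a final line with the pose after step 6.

0 6 30 -27 24 7 5 E
1 12/5 60/17 -198/85 96/85 6 5 N
2 15/4 3 -9/8 -3/4 6 4 W
3 60 12 18 -48 7 4 S
4 6 10/3 -1/3 -8/3 7 5 W
5 60/17 60/17 -30/17 0 8 5 N
6 15 15/2 0 -15/2 8 4 W
final 9 4 N

n=0: pose=(7,5,E); sL=6, sR=30; mL=-27, mR=24; mL+mR=-3 → advance -1; mR−mL=51 → turn +1·90°
n=1: pose=(6,5,N); sL=12/5, sR=60/17; mL=-198/85, mR=96/85; mL+mR=-6/5 → advance -1; mR−mL=294/85 → turn +1·90°
n=2: pose=(6,4,W); sL=15/4, sR=3; mL=-9/8, mR=-3/4; mL+mR=-15/8 → advance -1; mR−mL=3/8 → turn +1·90°
n=3: pose=(7,4,S); sL=60, sR=12; mL=18, mR=-48; mL+mR=-30 → advance -1; mR−mL=-66 → turn -1·90°
n=4: pose=(7,5,W); sL=6, sR=10/3; mL=-1/3, mR=-8/3; mL+mR=-3 → advance -1; mR−mL=-7/3 → turn -1·90°
n=5: pose=(8,5,N); sL=60/17, sR=60/17; mL=-30/17, mR=0; mL+mR=-30/17 → advance -1; mR−mL=30/17 → turn +1·90°
n=6: pose=(8,4,W); sL=15, sR=15/2; mL=0, mR=-15/2; mL+mR=-15/2 → advance -1; mR−mL=-15/2 → turn -1·90°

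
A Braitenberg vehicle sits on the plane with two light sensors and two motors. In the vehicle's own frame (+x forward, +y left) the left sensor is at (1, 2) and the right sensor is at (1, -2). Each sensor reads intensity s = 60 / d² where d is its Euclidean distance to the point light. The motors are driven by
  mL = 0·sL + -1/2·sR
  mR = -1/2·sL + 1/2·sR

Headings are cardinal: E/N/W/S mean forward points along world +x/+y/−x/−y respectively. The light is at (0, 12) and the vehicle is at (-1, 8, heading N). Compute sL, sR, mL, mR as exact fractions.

left sensor world pos  = (-3, 9); dL² = 18
right sensor world pos = (1, 9); dR² = 10
sL = 60/18 = 10/3
sR = 60/10 = 6
mL = 0·sL + -1/2·sR = -3
mR = -1/2·sL + 1/2·sR = 4/3

10/3 6 -3 4/3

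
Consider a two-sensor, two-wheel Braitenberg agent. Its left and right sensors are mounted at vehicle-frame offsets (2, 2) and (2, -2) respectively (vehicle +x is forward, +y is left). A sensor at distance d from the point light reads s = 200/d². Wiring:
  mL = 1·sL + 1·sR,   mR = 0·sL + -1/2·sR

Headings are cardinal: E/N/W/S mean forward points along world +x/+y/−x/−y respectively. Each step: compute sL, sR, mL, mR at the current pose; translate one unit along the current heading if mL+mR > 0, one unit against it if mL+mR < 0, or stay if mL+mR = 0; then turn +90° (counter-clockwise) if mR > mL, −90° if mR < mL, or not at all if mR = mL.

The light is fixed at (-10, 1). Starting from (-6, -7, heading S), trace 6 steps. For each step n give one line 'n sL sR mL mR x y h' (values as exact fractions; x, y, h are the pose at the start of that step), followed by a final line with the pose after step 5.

n=0: pose=(-6,-7,S); sL=25/17, sR=25/13; mL=750/221, mR=-25/26; mL+mR=1075/442 → advance +1; mR−mL=-1925/442 → turn -1·90°
n=1: pose=(-6,-8,W); sL=8/5, sR=200/53; mL=1424/265, mR=-100/53; mL+mR=924/265 → advance +1; mR−mL=-1924/265 → turn -1·90°
n=2: pose=(-7,-8,N); sL=4, sR=100/37; mL=248/37, mR=-50/37; mL+mR=198/37 → advance +1; mR−mL=-298/37 → turn -1·90°
n=3: pose=(-7,-7,E); sL=200/61, sR=8/5; mL=1488/305, mR=-4/5; mL+mR=1244/305 → advance +1; mR−mL=-1732/305 → turn -1·90°
n=4: pose=(-6,-7,S); sL=25/17, sR=25/13; mL=750/221, mR=-25/26; mL+mR=1075/442 → advance +1; mR−mL=-1925/442 → turn -1·90°
n=5: pose=(-6,-8,W); sL=8/5, sR=200/53; mL=1424/265, mR=-100/53; mL+mR=924/265 → advance +1; mR−mL=-1924/265 → turn -1·90°

0 25/17 25/13 750/221 -25/26 -6 -7 S
1 8/5 200/53 1424/265 -100/53 -6 -8 W
2 4 100/37 248/37 -50/37 -7 -8 N
3 200/61 8/5 1488/305 -4/5 -7 -7 E
4 25/17 25/13 750/221 -25/26 -6 -7 S
5 8/5 200/53 1424/265 -100/53 -6 -8 W
final -7 -8 N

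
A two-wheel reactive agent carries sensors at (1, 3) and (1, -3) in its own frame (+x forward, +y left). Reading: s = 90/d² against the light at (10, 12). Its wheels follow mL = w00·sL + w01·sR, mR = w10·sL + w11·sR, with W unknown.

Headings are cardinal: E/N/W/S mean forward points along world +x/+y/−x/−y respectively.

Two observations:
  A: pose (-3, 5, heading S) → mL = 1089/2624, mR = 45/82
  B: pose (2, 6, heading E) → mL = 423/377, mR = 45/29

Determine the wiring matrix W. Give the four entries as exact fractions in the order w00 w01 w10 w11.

1/2 1/2 1 0

obs A: pose=(-3,5,S) → sL=45/82, sR=9/32, mL=1089/2624, mR=45/82
obs B: pose=(2,6,E) → sL=45/29, sR=9/13, mL=423/377, mR=45/29
sensor matrix S = [[45/82, 9/32], [45/29, 9/13]]; det S = -27945/494624
solve [mL_A; mL_B] = S·[w00; w01] and [mR_A; mR_B] = S·[w10; w11]:
  w00 = 1/2, w01 = 1/2, w10 = 1, w11 = 0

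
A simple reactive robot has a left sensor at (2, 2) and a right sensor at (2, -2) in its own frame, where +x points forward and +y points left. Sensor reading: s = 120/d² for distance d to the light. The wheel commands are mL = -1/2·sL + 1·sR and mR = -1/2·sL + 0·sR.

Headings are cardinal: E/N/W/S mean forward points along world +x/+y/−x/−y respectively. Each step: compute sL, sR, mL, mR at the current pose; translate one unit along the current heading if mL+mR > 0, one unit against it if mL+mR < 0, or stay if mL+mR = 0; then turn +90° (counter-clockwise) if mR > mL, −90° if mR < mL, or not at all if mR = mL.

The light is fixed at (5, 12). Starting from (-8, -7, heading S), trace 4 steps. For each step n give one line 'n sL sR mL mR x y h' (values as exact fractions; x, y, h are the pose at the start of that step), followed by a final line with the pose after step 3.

n=0: pose=(-8,-7,S); sL=60/281, sR=20/111; mL=2290/31191, mR=-30/281; mL+mR=-1040/31191 → advance -1; mR−mL=-20/111 → turn -1·90°
n=1: pose=(-8,-6,W); sL=24/125, sR=120/481; mL=9228/60125, mR=-12/125; mL+mR=3456/60125 → advance +1; mR−mL=-120/481 → turn -1·90°
n=2: pose=(-9,-6,N); sL=15/64, sR=3/10; mL=117/640, mR=-15/128; mL+mR=21/320 → advance +1; mR−mL=-3/10 → turn -1·90°
n=3: pose=(-9,-5,E); sL=40/123, sR=24/101; mL=932/12423, mR=-20/123; mL+mR=-1088/12423 → advance -1; mR−mL=-24/101 → turn -1·90°

0 60/281 20/111 2290/31191 -30/281 -8 -7 S
1 24/125 120/481 9228/60125 -12/125 -8 -6 W
2 15/64 3/10 117/640 -15/128 -9 -6 N
3 40/123 24/101 932/12423 -20/123 -9 -5 E
final -10 -5 S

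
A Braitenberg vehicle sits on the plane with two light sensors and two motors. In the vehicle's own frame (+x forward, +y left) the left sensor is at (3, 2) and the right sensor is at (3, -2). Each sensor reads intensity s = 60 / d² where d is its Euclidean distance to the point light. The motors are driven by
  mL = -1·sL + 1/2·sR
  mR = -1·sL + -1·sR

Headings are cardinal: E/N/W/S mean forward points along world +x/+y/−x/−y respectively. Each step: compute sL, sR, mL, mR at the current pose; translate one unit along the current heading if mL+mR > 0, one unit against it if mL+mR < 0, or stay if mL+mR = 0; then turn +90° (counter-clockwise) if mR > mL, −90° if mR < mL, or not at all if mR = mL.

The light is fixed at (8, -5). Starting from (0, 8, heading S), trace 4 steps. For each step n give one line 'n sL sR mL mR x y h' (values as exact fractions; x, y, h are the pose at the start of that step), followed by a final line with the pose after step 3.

n=0: pose=(0,8,S); sL=15/34, sR=3/10; mL=-99/340, mR=-63/85; mL+mR=-351/340 → advance -1; mR−mL=-9/20 → turn -1·90°
n=1: pose=(0,9,W); sL=12/53, sR=60/377; mL=-2934/19981, mR=-7704/19981; mL+mR=-10638/19981 → advance -1; mR−mL=-90/377 → turn -1·90°
n=2: pose=(1,9,N); sL=6/37, sR=30/157; mL=-387/5809, mR=-2052/5809; mL+mR=-2439/5809 → advance -1; mR−mL=-45/157 → turn -1·90°
n=3: pose=(1,8,E); sL=60/241, sR=60/137; mL=-990/33017, mR=-22680/33017; mL+mR=-23670/33017 → advance -1; mR−mL=-90/137 → turn -1·90°

0 15/34 3/10 -99/340 -63/85 0 8 S
1 12/53 60/377 -2934/19981 -7704/19981 0 9 W
2 6/37 30/157 -387/5809 -2052/5809 1 9 N
3 60/241 60/137 -990/33017 -22680/33017 1 8 E
final 0 8 S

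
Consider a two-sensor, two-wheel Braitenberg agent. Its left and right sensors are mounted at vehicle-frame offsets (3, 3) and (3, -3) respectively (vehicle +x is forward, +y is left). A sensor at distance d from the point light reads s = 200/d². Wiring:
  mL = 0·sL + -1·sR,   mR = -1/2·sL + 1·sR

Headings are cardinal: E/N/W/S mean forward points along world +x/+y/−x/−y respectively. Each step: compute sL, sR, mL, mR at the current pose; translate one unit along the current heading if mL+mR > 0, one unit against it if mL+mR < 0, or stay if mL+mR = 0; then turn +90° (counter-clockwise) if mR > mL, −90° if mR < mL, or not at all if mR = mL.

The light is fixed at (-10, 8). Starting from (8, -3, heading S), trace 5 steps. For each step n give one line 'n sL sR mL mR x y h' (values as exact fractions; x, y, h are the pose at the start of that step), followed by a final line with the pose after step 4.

n=0: pose=(8,-3,S); sL=200/637, sR=200/421; mL=-200/421, mR=85300/268177; mL+mR=-100/637 → advance -1; mR−mL=212700/268177 → turn +1·90°
n=1: pose=(8,-2,E); sL=20/49, sR=20/61; mL=-20/61, mR=370/2989; mL+mR=-10/49 → advance -1; mR−mL=1350/2989 → turn +1·90°
n=2: pose=(7,-2,N); sL=40/49, sR=200/449; mL=-200/449, mR=820/22001; mL+mR=-20/49 → advance -1; mR−mL=10620/22001 → turn +1·90°
n=3: pose=(7,-3,W); sL=25/49, sR=10/13; mL=-10/13, mR=655/1274; mL+mR=-25/98 → advance -1; mR−mL=1635/1274 → turn +1·90°
n=4: pose=(8,-3,S); sL=200/637, sR=200/421; mL=-200/421, mR=85300/268177; mL+mR=-100/637 → advance -1; mR−mL=212700/268177 → turn +1·90°

0 200/637 200/421 -200/421 85300/268177 8 -3 S
1 20/49 20/61 -20/61 370/2989 8 -2 E
2 40/49 200/449 -200/449 820/22001 7 -2 N
3 25/49 10/13 -10/13 655/1274 7 -3 W
4 200/637 200/421 -200/421 85300/268177 8 -3 S
final 8 -2 E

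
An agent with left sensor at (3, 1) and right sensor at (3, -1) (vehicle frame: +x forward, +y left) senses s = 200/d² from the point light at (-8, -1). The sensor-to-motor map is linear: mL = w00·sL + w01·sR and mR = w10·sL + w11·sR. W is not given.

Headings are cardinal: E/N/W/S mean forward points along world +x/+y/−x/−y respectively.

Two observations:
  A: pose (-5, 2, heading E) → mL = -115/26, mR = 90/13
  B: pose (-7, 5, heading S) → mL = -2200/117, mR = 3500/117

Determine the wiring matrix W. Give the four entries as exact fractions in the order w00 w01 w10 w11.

-1/2 -1/2 1/2 1

obs A: pose=(-5,2,E) → sL=50/13, sR=5, mL=-115/26, mR=90/13
obs B: pose=(-7,5,S) → sL=200/13, sR=200/9, mL=-2200/117, mR=3500/117
sensor matrix S = [[50/13, 5], [200/13, 200/9]]; det S = 1000/117
solve [mL_A; mL_B] = S·[w00; w01] and [mR_A; mR_B] = S·[w10; w11]:
  w00 = -1/2, w01 = -1/2, w10 = 1/2, w11 = 1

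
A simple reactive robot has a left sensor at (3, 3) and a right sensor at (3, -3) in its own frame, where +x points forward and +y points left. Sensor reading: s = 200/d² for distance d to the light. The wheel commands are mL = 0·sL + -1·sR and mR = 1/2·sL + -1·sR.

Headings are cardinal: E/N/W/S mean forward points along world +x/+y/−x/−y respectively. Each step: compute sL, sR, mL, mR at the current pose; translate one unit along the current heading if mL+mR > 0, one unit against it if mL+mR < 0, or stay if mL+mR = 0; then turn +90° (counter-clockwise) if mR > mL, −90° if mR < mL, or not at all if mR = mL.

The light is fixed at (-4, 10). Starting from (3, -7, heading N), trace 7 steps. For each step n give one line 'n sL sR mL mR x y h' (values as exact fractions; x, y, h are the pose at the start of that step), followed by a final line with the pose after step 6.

n=0: pose=(3,-7,N); sL=50/53, sR=25/37; mL=-25/37, mR=-400/1961; mL+mR=-1725/1961 → advance -1; mR−mL=25/53 → turn +1·90°
n=1: pose=(3,-8,W); sL=200/457, sR=200/241; mL=-200/241, mR=-67300/110137; mL+mR=-158700/110137 → advance -1; mR−mL=100/457 → turn +1·90°
n=2: pose=(4,-8,S); sL=100/281, sR=100/233; mL=-100/233, mR=-16450/65473; mL+mR=-44550/65473 → advance -1; mR−mL=50/281 → turn +1·90°
n=3: pose=(4,-7,E); sL=200/317, sR=200/521; mL=-200/521, mR=-11300/165157; mL+mR=-74700/165157 → advance -1; mR−mL=100/317 → turn +1·90°
n=4: pose=(3,-7,N); sL=50/53, sR=25/37; mL=-25/37, mR=-400/1961; mL+mR=-1725/1961 → advance -1; mR−mL=25/53 → turn +1·90°
n=5: pose=(3,-8,W); sL=200/457, sR=200/241; mL=-200/241, mR=-67300/110137; mL+mR=-158700/110137 → advance -1; mR−mL=100/457 → turn +1·90°
n=6: pose=(4,-8,S); sL=100/281, sR=100/233; mL=-100/233, mR=-16450/65473; mL+mR=-44550/65473 → advance -1; mR−mL=50/281 → turn +1·90°

0 50/53 25/37 -25/37 -400/1961 3 -7 N
1 200/457 200/241 -200/241 -67300/110137 3 -8 W
2 100/281 100/233 -100/233 -16450/65473 4 -8 S
3 200/317 200/521 -200/521 -11300/165157 4 -7 E
4 50/53 25/37 -25/37 -400/1961 3 -7 N
5 200/457 200/241 -200/241 -67300/110137 3 -8 W
6 100/281 100/233 -100/233 -16450/65473 4 -8 S
final 4 -7 E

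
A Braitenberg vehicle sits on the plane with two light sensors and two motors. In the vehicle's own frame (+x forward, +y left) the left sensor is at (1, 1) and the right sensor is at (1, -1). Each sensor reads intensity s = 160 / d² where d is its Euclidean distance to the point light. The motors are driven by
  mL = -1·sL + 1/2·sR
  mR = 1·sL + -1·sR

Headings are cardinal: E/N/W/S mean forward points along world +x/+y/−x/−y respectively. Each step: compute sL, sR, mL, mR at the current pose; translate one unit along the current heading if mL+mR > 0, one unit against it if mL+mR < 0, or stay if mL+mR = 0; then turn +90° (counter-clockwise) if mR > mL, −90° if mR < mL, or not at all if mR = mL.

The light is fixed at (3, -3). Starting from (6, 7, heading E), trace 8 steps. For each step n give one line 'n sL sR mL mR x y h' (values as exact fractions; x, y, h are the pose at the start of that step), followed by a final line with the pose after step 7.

n=0: pose=(6,7,E); sL=160/137, sR=160/97; mL=-4560/13289, mR=-6400/13289; mL+mR=-80/97 → advance -1; mR−mL=-1840/13289 → turn -1·90°
n=1: pose=(5,7,S); sL=16/9, sR=80/41; mL=-296/369, mR=-64/369; mL+mR=-40/41 → advance -1; mR−mL=232/369 → turn +1·90°
n=2: pose=(5,8,E); sL=160/153, sR=160/109; mL=-5200/16677, mR=-7040/16677; mL+mR=-80/109 → advance -1; mR−mL=-1840/16677 → turn -1·90°
n=3: pose=(4,8,S); sL=20/13, sR=8/5; mL=-48/65, mR=-4/65; mL+mR=-4/5 → advance -1; mR−mL=44/65 → turn +1·90°
n=4: pose=(4,9,E); sL=160/173, sR=32/25; mL=-1232/4325, mR=-1536/4325; mL+mR=-16/25 → advance -1; mR−mL=-304/4325 → turn -1·90°
n=5: pose=(3,9,S); sL=80/61, sR=80/61; mL=-40/61, mR=0; mL+mR=-40/61 → advance -1; mR−mL=40/61 → turn +1·90°
n=6: pose=(3,10,E); sL=160/197, sR=32/29; mL=-1488/5713, mR=-1664/5713; mL+mR=-16/29 → advance -1; mR−mL=-176/5713 → turn -1·90°
n=7: pose=(2,10,S); sL=10/9, sR=40/37; mL=-190/333, mR=10/333; mL+mR=-20/37 → advance -1; mR−mL=200/333 → turn +1·90°

0 160/137 160/97 -4560/13289 -6400/13289 6 7 E
1 16/9 80/41 -296/369 -64/369 5 7 S
2 160/153 160/109 -5200/16677 -7040/16677 5 8 E
3 20/13 8/5 -48/65 -4/65 4 8 S
4 160/173 32/25 -1232/4325 -1536/4325 4 9 E
5 80/61 80/61 -40/61 0 3 9 S
6 160/197 32/29 -1488/5713 -1664/5713 3 10 E
7 10/9 40/37 -190/333 10/333 2 10 S
final 2 11 E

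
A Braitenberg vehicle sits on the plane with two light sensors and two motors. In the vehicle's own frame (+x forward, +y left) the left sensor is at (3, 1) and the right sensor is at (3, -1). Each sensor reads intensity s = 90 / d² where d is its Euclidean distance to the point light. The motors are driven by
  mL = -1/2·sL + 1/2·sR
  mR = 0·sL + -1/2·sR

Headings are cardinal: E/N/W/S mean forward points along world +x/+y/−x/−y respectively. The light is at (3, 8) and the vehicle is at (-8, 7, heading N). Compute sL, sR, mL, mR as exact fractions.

45/74 45/52 495/3848 -45/104

left sensor world pos  = (-9, 10); dL² = 148
right sensor world pos = (-7, 10); dR² = 104
sL = 90/148 = 45/74
sR = 90/104 = 45/52
mL = -1/2·sL + 1/2·sR = 495/3848
mR = 0·sL + -1/2·sR = -45/104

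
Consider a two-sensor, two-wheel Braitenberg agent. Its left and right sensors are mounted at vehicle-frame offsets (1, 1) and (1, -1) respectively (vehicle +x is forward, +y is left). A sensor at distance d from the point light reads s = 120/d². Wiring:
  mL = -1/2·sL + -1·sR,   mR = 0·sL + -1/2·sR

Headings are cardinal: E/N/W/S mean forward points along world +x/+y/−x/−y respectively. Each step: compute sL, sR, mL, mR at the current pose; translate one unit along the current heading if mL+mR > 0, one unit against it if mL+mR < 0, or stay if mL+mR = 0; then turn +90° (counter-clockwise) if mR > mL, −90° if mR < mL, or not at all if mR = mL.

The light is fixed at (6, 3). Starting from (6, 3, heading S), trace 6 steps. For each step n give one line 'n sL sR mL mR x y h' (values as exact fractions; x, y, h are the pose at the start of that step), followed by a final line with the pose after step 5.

0 60 60 -90 -30 6 3 S
1 24 120 -132 -60 6 4 E
2 15 30 -75/2 -15 5 4 N
3 24 24 -36 -12 5 3 W
4 60 60 -90 -30 6 3 S
5 24 120 -132 -60 6 4 E
final 5 4 N

n=0: pose=(6,3,S); sL=60, sR=60; mL=-90, mR=-30; mL+mR=-120 → advance -1; mR−mL=60 → turn +1·90°
n=1: pose=(6,4,E); sL=24, sR=120; mL=-132, mR=-60; mL+mR=-192 → advance -1; mR−mL=72 → turn +1·90°
n=2: pose=(5,4,N); sL=15, sR=30; mL=-75/2, mR=-15; mL+mR=-105/2 → advance -1; mR−mL=45/2 → turn +1·90°
n=3: pose=(5,3,W); sL=24, sR=24; mL=-36, mR=-12; mL+mR=-48 → advance -1; mR−mL=24 → turn +1·90°
n=4: pose=(6,3,S); sL=60, sR=60; mL=-90, mR=-30; mL+mR=-120 → advance -1; mR−mL=60 → turn +1·90°
n=5: pose=(6,4,E); sL=24, sR=120; mL=-132, mR=-60; mL+mR=-192 → advance -1; mR−mL=72 → turn +1·90°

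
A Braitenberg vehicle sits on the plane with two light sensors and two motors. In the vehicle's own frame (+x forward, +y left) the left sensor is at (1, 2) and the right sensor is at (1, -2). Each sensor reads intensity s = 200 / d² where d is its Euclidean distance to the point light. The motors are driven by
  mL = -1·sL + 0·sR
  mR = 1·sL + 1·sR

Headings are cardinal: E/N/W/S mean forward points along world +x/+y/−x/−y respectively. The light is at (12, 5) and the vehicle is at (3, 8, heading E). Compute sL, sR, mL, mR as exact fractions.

left sensor world pos  = (4, 10); dL² = 89
right sensor world pos = (4, 6); dR² = 65
sL = 200/89 = 200/89
sR = 200/65 = 40/13
mL = -1·sL + 0·sR = -200/89
mR = 1·sL + 1·sR = 6160/1157

200/89 40/13 -200/89 6160/1157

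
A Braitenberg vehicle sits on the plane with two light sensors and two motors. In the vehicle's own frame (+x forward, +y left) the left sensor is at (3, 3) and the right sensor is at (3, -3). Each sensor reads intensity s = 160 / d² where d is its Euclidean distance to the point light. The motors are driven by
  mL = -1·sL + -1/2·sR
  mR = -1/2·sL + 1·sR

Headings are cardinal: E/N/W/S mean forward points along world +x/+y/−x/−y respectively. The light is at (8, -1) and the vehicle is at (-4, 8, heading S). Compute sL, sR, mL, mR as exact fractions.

160/117 160/261 -5680/3393 -80/1131

left sensor world pos  = (-1, 5); dL² = 117
right sensor world pos = (-7, 5); dR² = 261
sL = 160/117 = 160/117
sR = 160/261 = 160/261
mL = -1·sL + -1/2·sR = -5680/3393
mR = -1/2·sL + 1·sR = -80/1131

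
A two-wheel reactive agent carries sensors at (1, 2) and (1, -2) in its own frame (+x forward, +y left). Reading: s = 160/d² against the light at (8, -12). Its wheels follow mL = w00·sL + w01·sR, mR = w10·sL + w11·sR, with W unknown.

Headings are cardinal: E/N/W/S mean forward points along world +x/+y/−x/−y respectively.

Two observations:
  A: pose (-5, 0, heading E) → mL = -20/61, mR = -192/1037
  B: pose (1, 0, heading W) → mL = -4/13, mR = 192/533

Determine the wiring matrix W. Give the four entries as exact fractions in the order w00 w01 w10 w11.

obs A: pose=(-5,0,E) → sL=8/17, sR=40/61, mL=-20/61, mR=-192/1037
obs B: pose=(1,0,W) → sL=40/41, sR=8/13, mL=-4/13, mR=192/533
sensor matrix S = [[8/17, 40/61], [40/41, 8/13]]; det S = -193536/552721
solve [mL_A; mL_B] = S·[w00; w01] and [mR_A; mR_B] = S·[w10; w11]:
  w00 = 0, w01 = -1/2, w10 = 1, w11 = -1

0 -1/2 1 -1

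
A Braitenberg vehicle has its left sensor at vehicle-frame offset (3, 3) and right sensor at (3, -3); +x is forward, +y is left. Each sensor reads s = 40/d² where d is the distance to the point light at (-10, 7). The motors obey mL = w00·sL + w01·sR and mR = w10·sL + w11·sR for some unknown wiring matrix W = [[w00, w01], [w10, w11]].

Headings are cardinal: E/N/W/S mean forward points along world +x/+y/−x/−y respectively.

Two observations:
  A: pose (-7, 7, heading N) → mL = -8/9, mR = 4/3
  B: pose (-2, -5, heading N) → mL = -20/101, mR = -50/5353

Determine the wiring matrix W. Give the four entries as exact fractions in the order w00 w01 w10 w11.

0 -1 1/2 -1

obs A: pose=(-7,7,N) → sL=40/9, sR=8/9, mL=-8/9, mR=4/3
obs B: pose=(-2,-5,N) → sL=20/53, sR=20/101, mL=-20/101, mR=-50/5353
sensor matrix S = [[40/9, 8/9], [20/53, 20/101]]; det S = 26240/48177
solve [mL_A; mL_B] = S·[w00; w01] and [mR_A; mR_B] = S·[w10; w11]:
  w00 = 0, w01 = -1, w10 = 1/2, w11 = -1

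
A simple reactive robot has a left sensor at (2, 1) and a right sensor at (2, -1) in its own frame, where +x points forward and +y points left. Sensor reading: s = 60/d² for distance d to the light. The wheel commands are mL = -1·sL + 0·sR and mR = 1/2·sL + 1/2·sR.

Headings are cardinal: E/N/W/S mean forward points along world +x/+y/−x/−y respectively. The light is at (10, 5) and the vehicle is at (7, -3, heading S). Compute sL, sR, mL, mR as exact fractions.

left sensor world pos  = (8, -5); dL² = 104
right sensor world pos = (6, -5); dR² = 116
sL = 60/104 = 15/26
sR = 60/116 = 15/29
mL = -1·sL + 0·sR = -15/26
mR = 1/2·sL + 1/2·sR = 825/1508

15/26 15/29 -15/26 825/1508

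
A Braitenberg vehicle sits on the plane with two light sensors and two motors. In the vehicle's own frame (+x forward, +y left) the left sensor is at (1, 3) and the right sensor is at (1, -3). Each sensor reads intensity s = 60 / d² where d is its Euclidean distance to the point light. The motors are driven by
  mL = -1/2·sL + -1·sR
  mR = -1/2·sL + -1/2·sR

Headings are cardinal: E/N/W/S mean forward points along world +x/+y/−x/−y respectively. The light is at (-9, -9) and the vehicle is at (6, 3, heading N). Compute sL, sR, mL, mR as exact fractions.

left sensor world pos  = (3, 4); dL² = 313
right sensor world pos = (9, 4); dR² = 493
sL = 60/313 = 60/313
sR = 60/493 = 60/493
mL = -1/2·sL + -1·sR = -33570/154309
mR = -1/2·sL + -1/2·sR = -24180/154309

60/313 60/493 -33570/154309 -24180/154309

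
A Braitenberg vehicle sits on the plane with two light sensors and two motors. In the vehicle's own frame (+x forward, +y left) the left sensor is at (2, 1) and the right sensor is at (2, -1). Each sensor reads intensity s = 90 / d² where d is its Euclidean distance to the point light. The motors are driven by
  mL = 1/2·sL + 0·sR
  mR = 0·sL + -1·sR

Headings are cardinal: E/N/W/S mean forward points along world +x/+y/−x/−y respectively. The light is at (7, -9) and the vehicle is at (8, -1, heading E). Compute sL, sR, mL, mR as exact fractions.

1 45/29 1/2 -45/29

left sensor world pos  = (10, 0); dL² = 90
right sensor world pos = (10, -2); dR² = 58
sL = 90/90 = 1
sR = 90/58 = 45/29
mL = 1/2·sL + 0·sR = 1/2
mR = 0·sL + -1·sR = -45/29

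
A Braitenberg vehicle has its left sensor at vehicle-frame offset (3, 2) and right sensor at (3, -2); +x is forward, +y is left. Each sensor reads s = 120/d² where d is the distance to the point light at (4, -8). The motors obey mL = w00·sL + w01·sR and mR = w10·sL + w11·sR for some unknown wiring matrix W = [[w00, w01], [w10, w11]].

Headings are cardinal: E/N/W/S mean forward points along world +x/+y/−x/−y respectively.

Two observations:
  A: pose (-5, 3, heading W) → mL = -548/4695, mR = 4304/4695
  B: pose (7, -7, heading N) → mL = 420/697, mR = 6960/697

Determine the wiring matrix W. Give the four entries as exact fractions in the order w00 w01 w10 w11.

obs A: pose=(-5,3,W) → sL=8/15, sR=120/313, mL=-548/4695, mR=4304/4695
obs B: pose=(7,-7,N) → sL=120/17, sR=120/41, mL=420/697, mR=6960/697
sensor matrix S = [[8/15, 120/313], [120/17, 120/41]]; det S = -249856/218161
solve [mL_A; mL_B] = S·[w00; w01] and [mR_A; mR_B] = S·[w10; w11]:
  w00 = 1/2, w01 = -1, w10 = 1, w11 = 1

1/2 -1 1 1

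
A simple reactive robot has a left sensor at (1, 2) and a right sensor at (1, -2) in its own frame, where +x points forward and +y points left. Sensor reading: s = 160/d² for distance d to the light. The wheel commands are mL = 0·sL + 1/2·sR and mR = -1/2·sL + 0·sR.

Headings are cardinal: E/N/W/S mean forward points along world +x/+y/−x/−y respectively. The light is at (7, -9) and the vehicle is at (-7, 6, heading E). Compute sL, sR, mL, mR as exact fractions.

left sensor world pos  = (-6, 8); dL² = 458
right sensor world pos = (-6, 4); dR² = 338
sL = 160/458 = 80/229
sR = 160/338 = 80/169
mL = 0·sL + 1/2·sR = 40/169
mR = -1/2·sL + 0·sR = -40/229

80/229 80/169 40/169 -40/229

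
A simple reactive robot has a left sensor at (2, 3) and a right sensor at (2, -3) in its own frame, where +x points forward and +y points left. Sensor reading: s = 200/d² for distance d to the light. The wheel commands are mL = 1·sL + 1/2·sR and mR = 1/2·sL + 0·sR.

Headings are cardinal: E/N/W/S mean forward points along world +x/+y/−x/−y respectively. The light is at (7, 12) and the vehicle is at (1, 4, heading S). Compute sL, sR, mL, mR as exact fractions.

200/109 200/181 47100/19729 100/109

left sensor world pos  = (4, 2); dL² = 109
right sensor world pos = (-2, 2); dR² = 181
sL = 200/109 = 200/109
sR = 200/181 = 200/181
mL = 1·sL + 1/2·sR = 47100/19729
mR = 1/2·sL + 0·sR = 100/109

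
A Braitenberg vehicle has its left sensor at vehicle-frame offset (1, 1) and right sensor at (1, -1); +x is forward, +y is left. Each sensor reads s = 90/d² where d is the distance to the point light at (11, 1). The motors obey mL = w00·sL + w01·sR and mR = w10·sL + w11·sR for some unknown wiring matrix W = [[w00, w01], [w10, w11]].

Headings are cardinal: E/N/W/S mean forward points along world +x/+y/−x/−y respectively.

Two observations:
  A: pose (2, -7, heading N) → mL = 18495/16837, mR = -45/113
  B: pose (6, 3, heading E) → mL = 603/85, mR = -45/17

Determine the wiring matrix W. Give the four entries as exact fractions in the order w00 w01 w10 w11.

obs A: pose=(2,-7,N) → sL=90/149, sR=90/113, mL=18495/16837, mR=-45/113
obs B: pose=(6,3,E) → sL=18/5, sR=90/17, mL=603/85, mR=-45/17
sensor matrix S = [[90/149, 90/113], [18/5, 90/17]]; det S = 94608/286229
solve [mL_A; mL_B] = S·[w00; w01] and [mR_A; mR_B] = S·[w10; w11]:
  w00 = 1/2, w01 = 1, w10 = 0, w11 = -1/2

1/2 1 0 -1/2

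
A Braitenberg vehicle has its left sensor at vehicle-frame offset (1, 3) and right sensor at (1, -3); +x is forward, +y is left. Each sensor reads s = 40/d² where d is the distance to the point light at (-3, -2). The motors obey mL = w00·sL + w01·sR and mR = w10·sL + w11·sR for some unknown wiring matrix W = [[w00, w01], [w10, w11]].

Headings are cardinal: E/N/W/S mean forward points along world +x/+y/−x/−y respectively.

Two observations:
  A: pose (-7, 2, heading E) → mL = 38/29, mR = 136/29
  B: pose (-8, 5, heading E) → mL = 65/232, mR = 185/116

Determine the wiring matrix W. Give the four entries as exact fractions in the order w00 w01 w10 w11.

-1 1/2 1 1

obs A: pose=(-7,2,E) → sL=20/29, sR=4, mL=38/29, mR=136/29
obs B: pose=(-8,5,E) → sL=10/29, sR=5/4, mL=65/232, mR=185/116
sensor matrix S = [[20/29, 4], [10/29, 5/4]]; det S = -15/29
solve [mL_A; mL_B] = S·[w00; w01] and [mR_A; mR_B] = S·[w10; w11]:
  w00 = -1, w01 = 1/2, w10 = 1, w11 = 1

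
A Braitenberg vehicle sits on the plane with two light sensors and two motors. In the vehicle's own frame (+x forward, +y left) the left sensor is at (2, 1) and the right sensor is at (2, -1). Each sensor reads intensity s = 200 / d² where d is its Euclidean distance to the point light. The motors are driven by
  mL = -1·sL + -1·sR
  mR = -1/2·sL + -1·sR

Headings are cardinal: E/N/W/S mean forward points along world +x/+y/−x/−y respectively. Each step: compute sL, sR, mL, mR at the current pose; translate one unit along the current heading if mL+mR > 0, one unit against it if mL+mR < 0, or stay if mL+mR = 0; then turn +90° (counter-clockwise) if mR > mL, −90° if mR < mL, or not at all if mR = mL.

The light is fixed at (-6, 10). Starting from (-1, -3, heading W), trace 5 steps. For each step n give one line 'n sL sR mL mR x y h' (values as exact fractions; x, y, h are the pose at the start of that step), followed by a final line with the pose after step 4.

0 40/41 200/153 -14320/6273 -11260/6273 -1 -3 W
1 100/137 4/5 -1048/685 -798/685 0 -3 S
2 40/37 200/233 -16720/8621 -12060/8621 0 -2 E
3 50/29 25/17 -1575/493 -1150/493 -1 -2 N
4 40/41 200/153 -14320/6273 -11260/6273 -1 -3 W
final 0 -3 S

n=0: pose=(-1,-3,W); sL=40/41, sR=200/153; mL=-14320/6273, mR=-11260/6273; mL+mR=-25580/6273 → advance -1; mR−mL=20/41 → turn +1·90°
n=1: pose=(0,-3,S); sL=100/137, sR=4/5; mL=-1048/685, mR=-798/685; mL+mR=-1846/685 → advance -1; mR−mL=50/137 → turn +1·90°
n=2: pose=(0,-2,E); sL=40/37, sR=200/233; mL=-16720/8621, mR=-12060/8621; mL+mR=-28780/8621 → advance -1; mR−mL=20/37 → turn +1·90°
n=3: pose=(-1,-2,N); sL=50/29, sR=25/17; mL=-1575/493, mR=-1150/493; mL+mR=-2725/493 → advance -1; mR−mL=25/29 → turn +1·90°
n=4: pose=(-1,-3,W); sL=40/41, sR=200/153; mL=-14320/6273, mR=-11260/6273; mL+mR=-25580/6273 → advance -1; mR−mL=20/41 → turn +1·90°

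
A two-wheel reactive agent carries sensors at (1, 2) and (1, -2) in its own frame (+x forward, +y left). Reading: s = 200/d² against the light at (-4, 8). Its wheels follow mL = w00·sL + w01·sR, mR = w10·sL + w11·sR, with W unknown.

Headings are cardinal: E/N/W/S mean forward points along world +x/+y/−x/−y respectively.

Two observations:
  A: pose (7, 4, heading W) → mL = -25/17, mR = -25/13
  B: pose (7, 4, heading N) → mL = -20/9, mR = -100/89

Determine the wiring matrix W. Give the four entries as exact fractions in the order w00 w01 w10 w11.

-1 0 0 -1

obs A: pose=(7,4,W) → sL=25/17, sR=25/13, mL=-25/17, mR=-25/13
obs B: pose=(7,4,N) → sL=20/9, sR=100/89, mL=-20/9, mR=-100/89
sensor matrix S = [[25/17, 25/13], [20/9, 100/89]]; det S = -464000/177021
solve [mL_A; mL_B] = S·[w00; w01] and [mR_A; mR_B] = S·[w10; w11]:
  w00 = -1, w01 = 0, w10 = 0, w11 = -1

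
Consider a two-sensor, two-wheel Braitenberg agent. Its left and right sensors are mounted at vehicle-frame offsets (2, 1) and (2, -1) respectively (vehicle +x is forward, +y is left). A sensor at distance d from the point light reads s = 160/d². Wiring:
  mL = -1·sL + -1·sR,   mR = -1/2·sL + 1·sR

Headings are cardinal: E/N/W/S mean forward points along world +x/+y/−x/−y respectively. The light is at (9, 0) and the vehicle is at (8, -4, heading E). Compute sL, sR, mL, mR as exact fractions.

16 80/13 -288/13 -24/13

left sensor world pos  = (10, -3); dL² = 10
right sensor world pos = (10, -5); dR² = 26
sL = 160/10 = 16
sR = 160/26 = 80/13
mL = -1·sL + -1·sR = -288/13
mR = -1/2·sL + 1·sR = -24/13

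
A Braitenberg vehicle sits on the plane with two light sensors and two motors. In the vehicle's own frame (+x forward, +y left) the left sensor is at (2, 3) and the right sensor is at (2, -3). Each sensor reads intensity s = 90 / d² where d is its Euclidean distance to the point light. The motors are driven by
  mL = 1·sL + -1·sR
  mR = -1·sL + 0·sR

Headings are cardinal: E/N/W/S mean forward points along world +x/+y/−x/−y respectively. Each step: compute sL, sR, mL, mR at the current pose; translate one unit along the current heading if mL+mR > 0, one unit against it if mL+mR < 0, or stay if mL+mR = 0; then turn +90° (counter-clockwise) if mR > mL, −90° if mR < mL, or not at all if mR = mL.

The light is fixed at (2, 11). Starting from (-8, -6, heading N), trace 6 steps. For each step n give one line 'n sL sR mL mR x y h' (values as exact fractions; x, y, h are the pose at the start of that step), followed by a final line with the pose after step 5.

0 45/197 45/137 -2700/26989 -45/197 -8 -6 N
1 90/289 18/101 3888/29189 -90/289 -8 -7 E
2 45/232 45/298 1485/34568 -45/232 -9 -7 S
3 90/569 18/73 -3672/41537 -90/569 -9 -6 W
4 45/197 45/137 -2700/26989 -45/197 -8 -6 N
5 90/289 18/101 3888/29189 -90/289 -8 -7 E
final -9 -7 S

n=0: pose=(-8,-6,N); sL=45/197, sR=45/137; mL=-2700/26989, mR=-45/197; mL+mR=-45/137 → advance -1; mR−mL=-3465/26989 → turn -1·90°
n=1: pose=(-8,-7,E); sL=90/289, sR=18/101; mL=3888/29189, mR=-90/289; mL+mR=-18/101 → advance -1; mR−mL=-12978/29189 → turn -1·90°
n=2: pose=(-9,-7,S); sL=45/232, sR=45/298; mL=1485/34568, mR=-45/232; mL+mR=-45/298 → advance -1; mR−mL=-4095/17284 → turn -1·90°
n=3: pose=(-9,-6,W); sL=90/569, sR=18/73; mL=-3672/41537, mR=-90/569; mL+mR=-18/73 → advance -1; mR−mL=-2898/41537 → turn -1·90°
n=4: pose=(-8,-6,N); sL=45/197, sR=45/137; mL=-2700/26989, mR=-45/197; mL+mR=-45/137 → advance -1; mR−mL=-3465/26989 → turn -1·90°
n=5: pose=(-8,-7,E); sL=90/289, sR=18/101; mL=3888/29189, mR=-90/289; mL+mR=-18/101 → advance -1; mR−mL=-12978/29189 → turn -1·90°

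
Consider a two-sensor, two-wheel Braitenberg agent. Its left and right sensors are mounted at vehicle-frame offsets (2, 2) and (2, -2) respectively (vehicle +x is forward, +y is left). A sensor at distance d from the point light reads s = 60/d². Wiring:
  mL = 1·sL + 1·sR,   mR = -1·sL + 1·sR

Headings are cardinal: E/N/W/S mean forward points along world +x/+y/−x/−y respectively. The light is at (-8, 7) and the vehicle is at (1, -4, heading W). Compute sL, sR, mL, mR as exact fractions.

30/109 6/13 1044/1417 264/1417

left sensor world pos  = (-1, -6); dL² = 218
right sensor world pos = (-1, -2); dR² = 130
sL = 60/218 = 30/109
sR = 60/130 = 6/13
mL = 1·sL + 1·sR = 1044/1417
mR = -1·sL + 1·sR = 264/1417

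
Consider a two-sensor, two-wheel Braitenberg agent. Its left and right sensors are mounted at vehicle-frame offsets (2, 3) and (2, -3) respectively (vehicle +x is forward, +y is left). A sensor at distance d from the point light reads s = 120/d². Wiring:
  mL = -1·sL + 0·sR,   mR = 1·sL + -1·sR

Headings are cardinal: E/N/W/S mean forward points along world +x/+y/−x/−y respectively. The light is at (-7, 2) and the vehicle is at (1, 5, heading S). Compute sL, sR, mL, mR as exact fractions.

60/61 60/13 -60/61 -2880/793

left sensor world pos  = (4, 3); dL² = 122
right sensor world pos = (-2, 3); dR² = 26
sL = 120/122 = 60/61
sR = 120/26 = 60/13
mL = -1·sL + 0·sR = -60/61
mR = 1·sL + -1·sR = -2880/793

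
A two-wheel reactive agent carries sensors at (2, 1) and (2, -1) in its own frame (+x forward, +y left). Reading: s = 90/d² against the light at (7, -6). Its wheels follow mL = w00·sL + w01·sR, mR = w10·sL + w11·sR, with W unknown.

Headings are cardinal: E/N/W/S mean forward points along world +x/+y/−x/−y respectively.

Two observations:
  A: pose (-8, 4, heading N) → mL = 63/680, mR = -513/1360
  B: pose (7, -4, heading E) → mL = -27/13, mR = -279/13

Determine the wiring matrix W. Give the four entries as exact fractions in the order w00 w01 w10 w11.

obs A: pose=(-8,4,N) → sL=9/40, sR=9/34, mL=63/680, mR=-513/1360
obs B: pose=(7,-4,E) → sL=90/13, sR=18, mL=-27/13, mR=-279/13
sensor matrix S = [[9/40, 9/34], [90/13, 18]]; det S = 9801/4420
solve [mL_A; mL_B] = S·[w00; w01] and [mR_A; mR_B] = S·[w10; w11]:
  w00 = 1, w01 = -1/2, w10 = -1/2, w11 = -1

1 -1/2 -1/2 -1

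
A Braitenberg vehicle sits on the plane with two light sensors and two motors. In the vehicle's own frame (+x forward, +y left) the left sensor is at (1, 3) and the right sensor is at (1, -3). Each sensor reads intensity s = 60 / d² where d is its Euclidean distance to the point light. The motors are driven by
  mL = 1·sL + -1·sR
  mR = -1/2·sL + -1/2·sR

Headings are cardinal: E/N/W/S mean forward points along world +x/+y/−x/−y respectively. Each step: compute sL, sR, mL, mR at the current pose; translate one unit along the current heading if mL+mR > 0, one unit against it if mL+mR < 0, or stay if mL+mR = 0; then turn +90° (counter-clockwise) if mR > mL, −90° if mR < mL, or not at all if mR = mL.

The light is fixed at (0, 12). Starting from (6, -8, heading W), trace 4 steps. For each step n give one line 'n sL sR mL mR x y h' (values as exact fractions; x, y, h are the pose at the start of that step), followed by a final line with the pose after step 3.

n=0: pose=(6,-8,W); sL=30/277, sR=30/157; mL=-3600/43489, mR=-6510/43489; mL+mR=-10110/43489 → advance -1; mR−mL=-2910/43489 → turn -1·90°
n=1: pose=(7,-8,N); sL=60/377, sR=60/461; mL=5040/173797, mR=-25140/173797; mL+mR=-20100/173797 → advance -1; mR−mL=-30180/173797 → turn -1·90°
n=2: pose=(7,-9,E); sL=15/97, sR=3/32; mL=189/3104, mR=-771/6208; mL+mR=-393/6208 → advance -1; mR−mL=-1149/6208 → turn -1·90°
n=3: pose=(6,-9,S); sL=12/113, sR=60/493; mL=-864/55709, mR=-6348/55709; mL+mR=-7212/55709 → advance -1; mR−mL=-5484/55709 → turn -1·90°

0 30/277 30/157 -3600/43489 -6510/43489 6 -8 W
1 60/377 60/461 5040/173797 -25140/173797 7 -8 N
2 15/97 3/32 189/3104 -771/6208 7 -9 E
3 12/113 60/493 -864/55709 -6348/55709 6 -9 S
final 6 -8 W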